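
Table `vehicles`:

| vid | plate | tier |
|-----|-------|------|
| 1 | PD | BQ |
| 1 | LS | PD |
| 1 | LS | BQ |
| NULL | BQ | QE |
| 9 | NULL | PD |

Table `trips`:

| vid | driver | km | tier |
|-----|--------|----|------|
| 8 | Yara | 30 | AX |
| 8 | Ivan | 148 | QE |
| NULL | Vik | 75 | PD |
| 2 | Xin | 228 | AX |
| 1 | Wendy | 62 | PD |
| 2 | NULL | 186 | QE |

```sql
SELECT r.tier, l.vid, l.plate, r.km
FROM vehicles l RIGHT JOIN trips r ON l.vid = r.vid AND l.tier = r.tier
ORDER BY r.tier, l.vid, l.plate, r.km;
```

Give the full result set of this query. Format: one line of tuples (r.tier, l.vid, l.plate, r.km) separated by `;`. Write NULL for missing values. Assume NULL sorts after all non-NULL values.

(AX, NULL, NULL, 30); (AX, NULL, NULL, 228); (PD, 1, LS, 62); (PD, NULL, NULL, 75); (QE, NULL, NULL, 148); (QE, NULL, NULL, 186)

RIGHT JOIN keeps every row from `trips`; unmatched rows get NULL for `vehicles`'s columns.
Matching on l.vid = r.vid AND l.tier = r.tier. A NULL in a compared column never satisfies the condition.
- l[0] vid=1, tier=BQ → no match.
- l[1] vid=1, tier=PD → 1 match(es) in r → 1 row(s).
- l[2] vid=1, tier=BQ → no match.
- l[3] vid=NULL, tier=QE → no match.
- l[4] vid=9, tier=PD → no match.
- plus 5 unmatched r row(s), each kept with NULL l columns.
After projecting and ordering:
r.tier | l.vid | l.plate | r.km
AX | NULL | NULL | 30
AX | NULL | NULL | 228
PD | 1 | LS | 62
PD | NULL | NULL | 75
QE | NULL | NULL | 148
QE | NULL | NULL | 186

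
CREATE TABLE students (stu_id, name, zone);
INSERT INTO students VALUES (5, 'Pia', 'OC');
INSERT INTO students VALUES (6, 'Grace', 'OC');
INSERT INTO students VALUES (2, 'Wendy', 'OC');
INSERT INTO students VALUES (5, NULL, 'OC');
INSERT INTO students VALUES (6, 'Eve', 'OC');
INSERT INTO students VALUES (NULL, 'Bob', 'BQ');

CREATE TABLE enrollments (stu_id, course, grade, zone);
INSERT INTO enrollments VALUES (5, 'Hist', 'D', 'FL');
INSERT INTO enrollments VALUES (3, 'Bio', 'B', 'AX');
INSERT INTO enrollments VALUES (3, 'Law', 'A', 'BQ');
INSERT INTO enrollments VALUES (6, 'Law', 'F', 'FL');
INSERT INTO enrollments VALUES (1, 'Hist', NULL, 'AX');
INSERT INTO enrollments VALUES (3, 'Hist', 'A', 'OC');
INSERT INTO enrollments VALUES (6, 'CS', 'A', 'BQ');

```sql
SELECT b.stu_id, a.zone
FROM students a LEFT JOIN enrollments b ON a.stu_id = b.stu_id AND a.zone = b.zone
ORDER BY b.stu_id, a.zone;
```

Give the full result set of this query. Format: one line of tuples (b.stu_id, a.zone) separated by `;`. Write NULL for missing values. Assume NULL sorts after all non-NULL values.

LEFT JOIN keeps every row from `students`; unmatched rows get NULL for `enrollments`'s columns.
Matching on a.stu_id = b.stu_id AND a.zone = b.zone. A NULL in a compared column never satisfies the condition.
- a[0] stu_id=5, zone=OC → no match; kept with NULLs on the b side.
- a[1] stu_id=6, zone=OC → no match; kept with NULLs on the b side.
- a[2] stu_id=2, zone=OC → no match; kept with NULLs on the b side.
- a[3] stu_id=5, zone=OC → no match; kept with NULLs on the b side.
- a[4] stu_id=6, zone=OC → no match; kept with NULLs on the b side.
- a[5] stu_id=NULL, zone=BQ → no match; kept with NULLs on the b side.
After projecting and ordering:
b.stu_id | a.zone
NULL | BQ
NULL | OC
NULL | OC
NULL | OC
NULL | OC
NULL | OC

(NULL, BQ); (NULL, OC); (NULL, OC); (NULL, OC); (NULL, OC); (NULL, OC)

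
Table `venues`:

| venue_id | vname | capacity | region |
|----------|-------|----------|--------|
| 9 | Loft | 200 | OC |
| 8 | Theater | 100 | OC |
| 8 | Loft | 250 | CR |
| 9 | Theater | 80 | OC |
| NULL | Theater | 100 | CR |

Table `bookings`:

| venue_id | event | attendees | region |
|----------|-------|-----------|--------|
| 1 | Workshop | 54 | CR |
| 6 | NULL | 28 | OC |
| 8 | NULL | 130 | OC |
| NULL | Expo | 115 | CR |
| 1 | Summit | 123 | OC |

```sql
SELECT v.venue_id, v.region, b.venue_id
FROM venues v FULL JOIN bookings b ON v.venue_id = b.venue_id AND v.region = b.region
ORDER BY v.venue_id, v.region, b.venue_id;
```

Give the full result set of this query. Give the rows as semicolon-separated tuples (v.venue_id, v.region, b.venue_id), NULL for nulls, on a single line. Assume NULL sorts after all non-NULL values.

(8, CR, NULL); (8, OC, 8); (9, OC, NULL); (9, OC, NULL); (NULL, CR, NULL); (NULL, NULL, 1); (NULL, NULL, 1); (NULL, NULL, 6); (NULL, NULL, NULL)

FULL OUTER JOIN keeps every row from both sides; unmatched rows get NULL for the other side's columns.
Matching on v.venue_id = b.venue_id AND v.region = b.region. A NULL in a compared column never satisfies the condition.
Matched pairs: 1; unmatched v rows kept: 4; unmatched b rows kept: 4.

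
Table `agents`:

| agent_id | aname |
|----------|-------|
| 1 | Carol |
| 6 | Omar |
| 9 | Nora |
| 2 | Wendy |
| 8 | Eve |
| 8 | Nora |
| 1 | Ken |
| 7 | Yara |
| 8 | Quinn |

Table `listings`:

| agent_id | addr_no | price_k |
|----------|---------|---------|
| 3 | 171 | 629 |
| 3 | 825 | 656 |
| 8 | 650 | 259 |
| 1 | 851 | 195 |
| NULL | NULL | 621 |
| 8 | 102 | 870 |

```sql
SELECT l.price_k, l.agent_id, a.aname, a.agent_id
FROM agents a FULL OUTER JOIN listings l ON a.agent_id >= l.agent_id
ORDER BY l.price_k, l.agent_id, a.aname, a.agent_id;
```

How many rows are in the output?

30

FULL OUTER JOIN keeps every row from both sides; unmatched rows get NULL for the other side's columns.
Matching on a.agent_id >= l.agent_id. A NULL in a compared column never satisfies the condition.
- agent_id=1: 1 matching l row(s), so 1 row(s) emitted.
- agent_id=6: 3 matching l row(s), so 3 row(s) emitted.
- agent_id=9: 5 matching l row(s), so 5 row(s) emitted.
- agent_id=2: 1 matching l row(s), so 1 row(s) emitted.
- agent_id=8: 5 matching l row(s), so 5 row(s) emitted.
- agent_id=8: 5 matching l row(s), so 5 row(s) emitted.
- agent_id=1: 1 matching l row(s), so 1 row(s) emitted.
- agent_id=7: 3 matching l row(s), so 3 row(s) emitted.
- agent_id=8: 5 matching l row(s), so 5 row(s) emitted.
- 1 row(s) from l found no a partner → padded with NULL.
Total: 29 matched + 1 padded = 30 rows.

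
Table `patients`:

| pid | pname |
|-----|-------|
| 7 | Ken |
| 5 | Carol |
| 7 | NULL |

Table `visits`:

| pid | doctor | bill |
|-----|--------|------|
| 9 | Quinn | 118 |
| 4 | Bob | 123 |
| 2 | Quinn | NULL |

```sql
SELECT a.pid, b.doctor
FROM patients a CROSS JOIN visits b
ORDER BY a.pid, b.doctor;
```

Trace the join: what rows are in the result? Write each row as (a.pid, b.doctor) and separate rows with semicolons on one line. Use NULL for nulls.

(5, Bob); (5, Quinn); (5, Quinn); (7, Bob); (7, Bob); (7, Quinn); (7, Quinn); (7, Quinn); (7, Quinn)

CROSS JOIN pairs every row of `patients` with every row of `visits`: 3 × 3 = 9 rows.
After projecting and ordering:
a.pid | b.doctor
5 | Bob
5 | Quinn
5 | Quinn
7 | Bob
7 | Bob
7 | Quinn
7 | Quinn
7 | Quinn
7 | Quinn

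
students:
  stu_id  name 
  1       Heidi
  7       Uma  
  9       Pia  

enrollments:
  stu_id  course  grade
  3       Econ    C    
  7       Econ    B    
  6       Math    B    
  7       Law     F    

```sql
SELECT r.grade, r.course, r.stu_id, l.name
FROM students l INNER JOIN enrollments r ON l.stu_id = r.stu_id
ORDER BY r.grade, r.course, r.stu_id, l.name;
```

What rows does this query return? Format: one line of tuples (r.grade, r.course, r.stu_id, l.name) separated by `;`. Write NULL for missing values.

INNER JOIN keeps only pairs where the ON condition holds.
Matching on l.stu_id = r.stu_id.
- l[0] stu_id=1 → no match; dropped.
- l[1] stu_id=7 → 2 match(es) in r → 2 row(s).
- l[2] stu_id=9 → no match; dropped.
After projecting and ordering:
r.grade | r.course | r.stu_id | l.name
B | Econ | 7 | Uma
F | Law | 7 | Uma

(B, Econ, 7, Uma); (F, Law, 7, Uma)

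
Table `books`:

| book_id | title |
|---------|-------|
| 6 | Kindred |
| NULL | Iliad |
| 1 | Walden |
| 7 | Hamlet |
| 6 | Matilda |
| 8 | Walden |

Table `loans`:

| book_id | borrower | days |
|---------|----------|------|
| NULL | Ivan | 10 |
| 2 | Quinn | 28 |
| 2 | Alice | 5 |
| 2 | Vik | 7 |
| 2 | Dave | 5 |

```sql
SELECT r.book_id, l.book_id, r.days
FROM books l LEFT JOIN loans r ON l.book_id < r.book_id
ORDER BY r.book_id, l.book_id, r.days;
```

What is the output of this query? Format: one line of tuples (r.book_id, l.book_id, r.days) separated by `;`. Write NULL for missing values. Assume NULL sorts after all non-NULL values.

(2, 1, 5); (2, 1, 5); (2, 1, 7); (2, 1, 28); (NULL, 6, NULL); (NULL, 6, NULL); (NULL, 7, NULL); (NULL, 8, NULL); (NULL, NULL, NULL)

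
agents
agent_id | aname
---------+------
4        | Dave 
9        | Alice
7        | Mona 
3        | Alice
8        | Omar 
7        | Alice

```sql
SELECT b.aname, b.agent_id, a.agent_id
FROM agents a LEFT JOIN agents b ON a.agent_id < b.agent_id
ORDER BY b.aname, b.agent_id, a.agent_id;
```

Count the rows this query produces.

LEFT JOIN keeps every row from `agents a`; unmatched rows get NULL for `agents b`'s columns.
Matching on a.agent_id < b.agent_id.
- a (agent_id=4) pairs with 4 row(s) of b.
- a (agent_id=9) has no partner → padded with NULL.
- a (agent_id=7) pairs with 2 row(s) of b.
- a (agent_id=3) pairs with 5 row(s) of b.
- a (agent_id=8) pairs with 1 row(s) of b.
- a (agent_id=7) pairs with 2 row(s) of b.
Total: 14 matched + 1 padded = 15 rows.

15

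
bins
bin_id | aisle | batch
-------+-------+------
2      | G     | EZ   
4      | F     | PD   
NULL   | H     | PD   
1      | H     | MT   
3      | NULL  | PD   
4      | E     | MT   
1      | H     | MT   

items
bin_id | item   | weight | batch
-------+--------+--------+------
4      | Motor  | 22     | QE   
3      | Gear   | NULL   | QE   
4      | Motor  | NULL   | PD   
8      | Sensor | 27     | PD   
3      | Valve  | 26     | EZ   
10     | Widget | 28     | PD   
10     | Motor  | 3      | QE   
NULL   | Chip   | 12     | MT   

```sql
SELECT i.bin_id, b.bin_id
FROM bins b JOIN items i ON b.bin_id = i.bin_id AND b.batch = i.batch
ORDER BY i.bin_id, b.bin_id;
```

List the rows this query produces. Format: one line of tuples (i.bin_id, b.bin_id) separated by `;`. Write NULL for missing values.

INNER JOIN keeps only pairs where the ON condition holds.
Matching on b.bin_id = i.bin_id AND b.batch = i.batch. A NULL in a compared column never satisfies the condition.
- bin_id=2, batch=EZ: no matching i row, dropped.
- bin_id=4, batch=PD: 1 matching i row(s), so 1 row(s) emitted.
- bin_id=NULL, batch=PD: no matching i row, dropped.
- bin_id=1, batch=MT: no matching i row, dropped.
- bin_id=3, batch=PD: no matching i row, dropped.
- bin_id=4, batch=MT: no matching i row, dropped.
- bin_id=1, batch=MT: no matching i row, dropped.
After projecting and ordering:
i.bin_id | b.bin_id
4 | 4

(4, 4)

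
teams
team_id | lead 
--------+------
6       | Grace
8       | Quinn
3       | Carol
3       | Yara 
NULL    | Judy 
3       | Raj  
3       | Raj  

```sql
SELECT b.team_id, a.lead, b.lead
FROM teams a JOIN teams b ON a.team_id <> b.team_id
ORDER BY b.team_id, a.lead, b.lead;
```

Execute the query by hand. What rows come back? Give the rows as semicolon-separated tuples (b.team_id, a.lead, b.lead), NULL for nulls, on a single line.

(3, Grace, Carol); (3, Grace, Raj); (3, Grace, Raj); (3, Grace, Yara); (3, Quinn, Carol); (3, Quinn, Raj); (3, Quinn, Raj); (3, Quinn, Yara); (6, Carol, Grace); (6, Quinn, Grace); (6, Raj, Grace); (6, Raj, Grace); (6, Yara, Grace); (8, Carol, Quinn); (8, Grace, Quinn); (8, Raj, Quinn); (8, Raj, Quinn); (8, Yara, Quinn)

INNER JOIN keeps only pairs where the ON condition holds.
Matching on a.team_id <> b.team_id. A NULL in a compared column never satisfies the condition.
Matched pairs: 18.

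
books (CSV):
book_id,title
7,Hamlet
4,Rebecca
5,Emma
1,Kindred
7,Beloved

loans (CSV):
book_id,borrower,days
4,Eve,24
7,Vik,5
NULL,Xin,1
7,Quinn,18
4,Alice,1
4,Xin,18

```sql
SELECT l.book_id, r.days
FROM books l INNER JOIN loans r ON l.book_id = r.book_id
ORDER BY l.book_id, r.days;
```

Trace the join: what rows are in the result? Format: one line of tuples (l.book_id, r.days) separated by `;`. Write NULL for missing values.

INNER JOIN keeps only pairs where the ON condition holds.
Matching on l.book_id = r.book_id. A NULL in a compared column never satisfies the condition.
Matched pairs: 7.

(4, 1); (4, 18); (4, 24); (7, 5); (7, 5); (7, 18); (7, 18)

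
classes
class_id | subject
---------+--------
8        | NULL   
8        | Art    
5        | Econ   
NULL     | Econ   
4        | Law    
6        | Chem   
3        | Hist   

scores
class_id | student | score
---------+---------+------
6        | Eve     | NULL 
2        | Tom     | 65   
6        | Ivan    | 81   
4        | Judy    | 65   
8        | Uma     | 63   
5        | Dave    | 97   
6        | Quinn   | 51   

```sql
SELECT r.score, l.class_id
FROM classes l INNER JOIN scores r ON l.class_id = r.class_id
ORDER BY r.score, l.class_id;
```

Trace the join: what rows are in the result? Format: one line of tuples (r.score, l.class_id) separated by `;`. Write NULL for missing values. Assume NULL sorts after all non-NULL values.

(51, 6); (63, 8); (63, 8); (65, 4); (81, 6); (97, 5); (NULL, 6)

INNER JOIN keeps only pairs where the ON condition holds.
Matching on l.class_id = r.class_id. A NULL in a compared column never satisfies the condition.
Matched pairs: 7.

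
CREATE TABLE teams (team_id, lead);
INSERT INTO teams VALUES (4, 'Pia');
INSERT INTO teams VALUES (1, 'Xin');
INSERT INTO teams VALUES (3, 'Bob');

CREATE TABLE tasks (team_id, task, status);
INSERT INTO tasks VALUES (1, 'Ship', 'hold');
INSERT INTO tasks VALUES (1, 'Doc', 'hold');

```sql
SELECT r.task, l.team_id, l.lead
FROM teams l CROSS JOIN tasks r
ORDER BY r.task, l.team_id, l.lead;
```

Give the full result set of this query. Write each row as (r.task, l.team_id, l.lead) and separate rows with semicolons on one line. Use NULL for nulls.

CROSS JOIN pairs every row of `teams` with every row of `tasks`: 3 × 2 = 6 rows.
After projecting and ordering:
r.task | l.team_id | l.lead
Doc | 1 | Xin
Doc | 3 | Bob
Doc | 4 | Pia
Ship | 1 | Xin
Ship | 3 | Bob
Ship | 4 | Pia

(Doc, 1, Xin); (Doc, 3, Bob); (Doc, 4, Pia); (Ship, 1, Xin); (Ship, 3, Bob); (Ship, 4, Pia)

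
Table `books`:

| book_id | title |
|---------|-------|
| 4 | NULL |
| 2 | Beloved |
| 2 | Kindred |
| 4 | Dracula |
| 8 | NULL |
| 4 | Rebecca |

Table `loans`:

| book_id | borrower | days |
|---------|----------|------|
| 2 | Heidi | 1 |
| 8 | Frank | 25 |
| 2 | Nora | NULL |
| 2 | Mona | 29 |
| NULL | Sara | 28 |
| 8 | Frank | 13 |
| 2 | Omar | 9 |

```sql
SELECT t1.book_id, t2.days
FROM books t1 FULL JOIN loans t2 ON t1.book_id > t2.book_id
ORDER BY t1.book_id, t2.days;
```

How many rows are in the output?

21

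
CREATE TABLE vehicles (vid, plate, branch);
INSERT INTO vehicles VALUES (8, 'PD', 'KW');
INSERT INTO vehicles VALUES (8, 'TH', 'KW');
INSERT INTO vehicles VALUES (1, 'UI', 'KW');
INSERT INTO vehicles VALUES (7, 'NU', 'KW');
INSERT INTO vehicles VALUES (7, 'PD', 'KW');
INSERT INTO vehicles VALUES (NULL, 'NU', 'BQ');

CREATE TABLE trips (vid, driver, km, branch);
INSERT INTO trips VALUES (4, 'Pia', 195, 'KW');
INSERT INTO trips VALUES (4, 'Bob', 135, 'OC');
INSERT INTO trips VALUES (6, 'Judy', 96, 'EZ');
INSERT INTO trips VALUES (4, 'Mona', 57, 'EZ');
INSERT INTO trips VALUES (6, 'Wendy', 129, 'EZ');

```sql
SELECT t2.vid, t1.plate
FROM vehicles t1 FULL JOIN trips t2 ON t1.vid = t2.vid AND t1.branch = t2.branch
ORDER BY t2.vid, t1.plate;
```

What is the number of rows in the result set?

11

FULL OUTER JOIN keeps every row from both sides; unmatched rows get NULL for the other side's columns.
Matching on t1.vid = t2.vid AND t1.branch = t2.branch. A NULL in a compared column never satisfies the condition.
- vid=8, branch=KW: no t2 row matches, row kept with t2 columns NULL.
- vid=8, branch=KW: no t2 row matches, row kept with t2 columns NULL.
- vid=1, branch=KW: no t2 row matches, row kept with t2 columns NULL.
- vid=7, branch=KW: no t2 row matches, row kept with t2 columns NULL.
- vid=7, branch=KW: no t2 row matches, row kept with t2 columns NULL.
- vid=NULL, branch=BQ: no t2 row matches, row kept with t2 columns NULL.
- 5 t2 row(s) had no t1 match → kept, t1 columns NULL.
Total: 0 matched + 11 padded = 11 rows.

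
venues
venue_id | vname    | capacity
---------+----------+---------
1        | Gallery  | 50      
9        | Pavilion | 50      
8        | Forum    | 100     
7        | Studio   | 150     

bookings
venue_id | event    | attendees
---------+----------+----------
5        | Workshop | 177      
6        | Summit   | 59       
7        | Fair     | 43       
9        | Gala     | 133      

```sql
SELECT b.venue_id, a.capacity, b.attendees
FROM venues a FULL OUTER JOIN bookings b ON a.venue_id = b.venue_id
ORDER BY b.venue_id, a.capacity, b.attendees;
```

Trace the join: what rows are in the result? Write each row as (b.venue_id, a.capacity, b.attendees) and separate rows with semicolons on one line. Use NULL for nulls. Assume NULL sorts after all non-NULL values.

(5, NULL, 177); (6, NULL, 59); (7, 150, 43); (9, 50, 133); (NULL, 50, NULL); (NULL, 100, NULL)

FULL OUTER JOIN keeps every row from both sides; unmatched rows get NULL for the other side's columns.
Matching on a.venue_id = b.venue_id.
- venue_id=1: no b row matches, row kept with b columns NULL.
- venue_id=9: 1 matching b row(s), so 1 row(s) emitted.
- venue_id=8: no b row matches, row kept with b columns NULL.
- venue_id=7: 1 matching b row(s), so 1 row(s) emitted.
- 2 row(s) from b found no a partner → padded with NULL.
After projecting and ordering:
b.venue_id | a.capacity | b.attendees
5 | NULL | 177
6 | NULL | 59
7 | 150 | 43
9 | 50 | 133
NULL | 50 | NULL
NULL | 100 | NULL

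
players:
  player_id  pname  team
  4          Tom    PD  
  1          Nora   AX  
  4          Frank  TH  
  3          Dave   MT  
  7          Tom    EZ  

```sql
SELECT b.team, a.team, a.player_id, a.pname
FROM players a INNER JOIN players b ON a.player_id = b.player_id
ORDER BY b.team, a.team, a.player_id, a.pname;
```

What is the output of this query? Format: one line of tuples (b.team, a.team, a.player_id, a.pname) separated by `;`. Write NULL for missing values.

(AX, AX, 1, Nora); (EZ, EZ, 7, Tom); (MT, MT, 3, Dave); (PD, PD, 4, Tom); (PD, TH, 4, Frank); (TH, PD, 4, Tom); (TH, TH, 4, Frank)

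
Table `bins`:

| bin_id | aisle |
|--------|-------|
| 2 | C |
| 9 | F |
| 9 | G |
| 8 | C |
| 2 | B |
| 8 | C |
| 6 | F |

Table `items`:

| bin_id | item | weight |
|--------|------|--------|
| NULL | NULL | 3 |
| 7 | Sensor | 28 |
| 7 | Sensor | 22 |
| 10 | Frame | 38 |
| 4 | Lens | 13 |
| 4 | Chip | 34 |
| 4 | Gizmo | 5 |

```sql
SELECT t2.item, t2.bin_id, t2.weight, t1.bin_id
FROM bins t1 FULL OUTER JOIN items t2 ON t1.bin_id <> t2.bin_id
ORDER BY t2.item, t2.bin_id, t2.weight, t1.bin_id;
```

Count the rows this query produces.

43

FULL OUTER JOIN keeps every row from both sides; unmatched rows get NULL for the other side's columns.
Matching on t1.bin_id <> t2.bin_id. A NULL in a compared column never satisfies the condition.
- bin_id=2: 6 matching t2 row(s), so 6 row(s) emitted.
- bin_id=9: 6 matching t2 row(s), so 6 row(s) emitted.
- bin_id=9: 6 matching t2 row(s), so 6 row(s) emitted.
- bin_id=8: 6 matching t2 row(s), so 6 row(s) emitted.
- bin_id=2: 6 matching t2 row(s), so 6 row(s) emitted.
- bin_id=8: 6 matching t2 row(s), so 6 row(s) emitted.
- bin_id=6: 6 matching t2 row(s), so 6 row(s) emitted.
- 1 row(s) from t2 found no t1 partner → padded with NULL.
Total: 42 matched + 1 padded = 43 rows.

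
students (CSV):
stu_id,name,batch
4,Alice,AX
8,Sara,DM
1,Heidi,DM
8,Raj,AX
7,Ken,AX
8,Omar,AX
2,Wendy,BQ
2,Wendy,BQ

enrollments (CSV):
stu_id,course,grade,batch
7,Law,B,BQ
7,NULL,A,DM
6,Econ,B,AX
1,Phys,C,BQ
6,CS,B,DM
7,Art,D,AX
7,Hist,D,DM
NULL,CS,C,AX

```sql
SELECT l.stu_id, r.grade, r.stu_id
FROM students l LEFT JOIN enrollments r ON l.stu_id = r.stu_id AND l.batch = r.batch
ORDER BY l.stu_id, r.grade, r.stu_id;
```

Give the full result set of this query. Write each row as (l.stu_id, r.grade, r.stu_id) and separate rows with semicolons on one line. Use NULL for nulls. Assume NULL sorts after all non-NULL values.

LEFT JOIN keeps every row from `students`; unmatched rows get NULL for `enrollments`'s columns.
Matching on l.stu_id = r.stu_id AND l.batch = r.batch. A NULL in a compared column never satisfies the condition.
- l[0] stu_id=4, batch=AX → no match; kept with NULLs on the r side.
- l[1] stu_id=8, batch=DM → no match; kept with NULLs on the r side.
- l[2] stu_id=1, batch=DM → no match; kept with NULLs on the r side.
- l[3] stu_id=8, batch=AX → no match; kept with NULLs on the r side.
- l[4] stu_id=7, batch=AX → 1 match(es) in r → 1 row(s).
- l[5] stu_id=8, batch=AX → no match; kept with NULLs on the r side.
- l[6] stu_id=2, batch=BQ → no match; kept with NULLs on the r side.
- l[7] stu_id=2, batch=BQ → no match; kept with NULLs on the r side.
After projecting and ordering:
l.stu_id | r.grade | r.stu_id
1 | NULL | NULL
2 | NULL | NULL
2 | NULL | NULL
4 | NULL | NULL
7 | D | 7
8 | NULL | NULL
8 | NULL | NULL
8 | NULL | NULL

(1, NULL, NULL); (2, NULL, NULL); (2, NULL, NULL); (4, NULL, NULL); (7, D, 7); (8, NULL, NULL); (8, NULL, NULL); (8, NULL, NULL)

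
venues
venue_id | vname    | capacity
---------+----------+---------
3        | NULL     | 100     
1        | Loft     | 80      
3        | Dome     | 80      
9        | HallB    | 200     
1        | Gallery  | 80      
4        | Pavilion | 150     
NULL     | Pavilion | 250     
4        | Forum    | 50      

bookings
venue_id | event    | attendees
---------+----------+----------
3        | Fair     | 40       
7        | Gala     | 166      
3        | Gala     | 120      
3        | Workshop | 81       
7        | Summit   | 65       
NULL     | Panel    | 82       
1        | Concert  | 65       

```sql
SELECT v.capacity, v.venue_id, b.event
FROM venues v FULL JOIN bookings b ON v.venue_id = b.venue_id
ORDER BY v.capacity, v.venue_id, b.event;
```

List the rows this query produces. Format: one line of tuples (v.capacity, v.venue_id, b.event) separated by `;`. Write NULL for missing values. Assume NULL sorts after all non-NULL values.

FULL OUTER JOIN keeps every row from both sides; unmatched rows get NULL for the other side's columns.
Matching on v.venue_id = b.venue_id. A NULL in a compared column never satisfies the condition.
- v (venue_id=3) pairs with 3 row(s) of b.
- v (venue_id=1) pairs with 1 row(s) of b.
- v (venue_id=3) pairs with 3 row(s) of b.
- v (venue_id=9) has no partner → padded with NULL.
- v (venue_id=1) pairs with 1 row(s) of b.
- v (venue_id=4) has no partner → padded with NULL.
- v (venue_id=NULL) has no partner → padded with NULL.
- v (venue_id=4) has no partner → padded with NULL.
- 3 row(s) from b found no v partner → padded with NULL.

(50, 4, NULL); (80, 1, Concert); (80, 1, Concert); (80, 3, Fair); (80, 3, Gala); (80, 3, Workshop); (100, 3, Fair); (100, 3, Gala); (100, 3, Workshop); (150, 4, NULL); (200, 9, NULL); (250, NULL, NULL); (NULL, NULL, Gala); (NULL, NULL, Panel); (NULL, NULL, Summit)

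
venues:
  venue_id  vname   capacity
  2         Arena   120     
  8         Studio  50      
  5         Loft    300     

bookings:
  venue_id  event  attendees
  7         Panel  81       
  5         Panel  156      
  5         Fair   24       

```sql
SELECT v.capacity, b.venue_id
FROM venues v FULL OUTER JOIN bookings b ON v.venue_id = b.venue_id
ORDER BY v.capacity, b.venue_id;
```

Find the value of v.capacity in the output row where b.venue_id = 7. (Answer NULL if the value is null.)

NULL

FULL OUTER JOIN keeps every row from both sides; unmatched rows get NULL for the other side's columns.
Matching on v.venue_id = b.venue_id.
Matched pairs: 2; unmatched v rows kept: 2; unmatched b rows kept: 1.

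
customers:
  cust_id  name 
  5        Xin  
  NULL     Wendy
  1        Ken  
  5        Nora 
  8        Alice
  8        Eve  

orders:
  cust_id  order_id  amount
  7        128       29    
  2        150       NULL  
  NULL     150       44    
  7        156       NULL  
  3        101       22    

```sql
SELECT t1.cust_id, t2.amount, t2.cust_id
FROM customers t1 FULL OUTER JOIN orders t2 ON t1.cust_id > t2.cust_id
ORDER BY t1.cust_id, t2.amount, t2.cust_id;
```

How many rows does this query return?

15

FULL OUTER JOIN keeps every row from both sides; unmatched rows get NULL for the other side's columns.
Matching on t1.cust_id > t2.cust_id. A NULL in a compared column never satisfies the condition.
Matched pairs: 12; unmatched t1 rows kept: 2; unmatched t2 rows kept: 1.
Total: 12 matched + 3 padded = 15 rows.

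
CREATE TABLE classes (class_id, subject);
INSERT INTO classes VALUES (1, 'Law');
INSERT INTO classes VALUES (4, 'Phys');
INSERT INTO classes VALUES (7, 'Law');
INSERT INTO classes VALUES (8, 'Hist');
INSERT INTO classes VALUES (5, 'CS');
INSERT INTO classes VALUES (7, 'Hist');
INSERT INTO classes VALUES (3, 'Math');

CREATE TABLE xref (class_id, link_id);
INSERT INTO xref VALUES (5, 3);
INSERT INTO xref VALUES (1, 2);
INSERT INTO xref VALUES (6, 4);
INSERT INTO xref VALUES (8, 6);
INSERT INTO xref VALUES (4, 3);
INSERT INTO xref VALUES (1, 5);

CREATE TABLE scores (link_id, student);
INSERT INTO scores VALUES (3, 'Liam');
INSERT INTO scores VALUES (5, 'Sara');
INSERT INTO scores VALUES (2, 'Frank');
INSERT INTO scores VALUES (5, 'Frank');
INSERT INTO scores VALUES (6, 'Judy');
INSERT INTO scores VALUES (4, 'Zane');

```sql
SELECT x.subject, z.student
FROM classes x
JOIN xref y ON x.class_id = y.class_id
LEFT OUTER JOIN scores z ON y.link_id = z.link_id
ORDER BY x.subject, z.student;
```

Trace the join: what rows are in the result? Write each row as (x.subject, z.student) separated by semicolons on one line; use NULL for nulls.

(CS, Liam); (Hist, Judy); (Law, Frank); (Law, Frank); (Law, Sara); (Phys, Liam)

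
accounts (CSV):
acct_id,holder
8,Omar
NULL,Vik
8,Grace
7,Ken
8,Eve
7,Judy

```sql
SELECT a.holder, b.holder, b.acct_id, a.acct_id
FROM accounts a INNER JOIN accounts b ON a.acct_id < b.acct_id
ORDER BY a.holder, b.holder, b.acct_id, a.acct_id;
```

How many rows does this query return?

6

INNER JOIN keeps only pairs where the ON condition holds.
Matching on a.acct_id < b.acct_id. A NULL in a compared column never satisfies the condition.
Matched pairs: 6.
Total: 6 rows.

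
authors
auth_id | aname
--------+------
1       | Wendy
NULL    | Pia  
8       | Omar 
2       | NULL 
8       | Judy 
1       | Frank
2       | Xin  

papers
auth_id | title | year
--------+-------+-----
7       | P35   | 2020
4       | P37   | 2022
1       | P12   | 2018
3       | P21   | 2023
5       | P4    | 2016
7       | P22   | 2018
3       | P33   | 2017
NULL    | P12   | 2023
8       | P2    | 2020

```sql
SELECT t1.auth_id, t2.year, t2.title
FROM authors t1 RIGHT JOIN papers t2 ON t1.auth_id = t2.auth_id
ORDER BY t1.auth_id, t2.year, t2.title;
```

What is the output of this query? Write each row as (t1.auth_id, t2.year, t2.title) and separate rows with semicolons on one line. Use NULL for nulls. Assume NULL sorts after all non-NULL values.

RIGHT JOIN keeps every row from `papers`; unmatched rows get NULL for `authors`'s columns.
Matching on t1.auth_id = t2.auth_id. A NULL in a compared column never satisfies the condition.
Matched pairs: 4; unmatched t2 rows kept: 7.

(1, 2018, P12); (1, 2018, P12); (8, 2020, P2); (8, 2020, P2); (NULL, 2016, P4); (NULL, 2017, P33); (NULL, 2018, P22); (NULL, 2020, P35); (NULL, 2022, P37); (NULL, 2023, P12); (NULL, 2023, P21)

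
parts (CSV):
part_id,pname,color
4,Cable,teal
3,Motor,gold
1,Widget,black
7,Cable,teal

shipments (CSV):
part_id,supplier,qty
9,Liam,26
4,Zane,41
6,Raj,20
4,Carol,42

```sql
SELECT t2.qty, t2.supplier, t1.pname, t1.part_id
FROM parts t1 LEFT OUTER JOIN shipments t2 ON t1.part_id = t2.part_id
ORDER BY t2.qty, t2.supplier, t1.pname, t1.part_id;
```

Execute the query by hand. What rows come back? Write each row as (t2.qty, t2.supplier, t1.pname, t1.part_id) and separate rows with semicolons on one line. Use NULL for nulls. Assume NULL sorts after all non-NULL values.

LEFT JOIN keeps every row from `parts`; unmatched rows get NULL for `shipments`'s columns.
Matching on t1.part_id = t2.part_id.
- t1[0] part_id=4 → 2 match(es) in t2 → 2 row(s).
- t1[1] part_id=3 → no match; kept with NULLs on the t2 side.
- t1[2] part_id=1 → no match; kept with NULLs on the t2 side.
- t1[3] part_id=7 → no match; kept with NULLs on the t2 side.
After projecting and ordering:
t2.qty | t2.supplier | t1.pname | t1.part_id
41 | Zane | Cable | 4
42 | Carol | Cable | 4
NULL | NULL | Cable | 7
NULL | NULL | Motor | 3
NULL | NULL | Widget | 1

(41, Zane, Cable, 4); (42, Carol, Cable, 4); (NULL, NULL, Cable, 7); (NULL, NULL, Motor, 3); (NULL, NULL, Widget, 1)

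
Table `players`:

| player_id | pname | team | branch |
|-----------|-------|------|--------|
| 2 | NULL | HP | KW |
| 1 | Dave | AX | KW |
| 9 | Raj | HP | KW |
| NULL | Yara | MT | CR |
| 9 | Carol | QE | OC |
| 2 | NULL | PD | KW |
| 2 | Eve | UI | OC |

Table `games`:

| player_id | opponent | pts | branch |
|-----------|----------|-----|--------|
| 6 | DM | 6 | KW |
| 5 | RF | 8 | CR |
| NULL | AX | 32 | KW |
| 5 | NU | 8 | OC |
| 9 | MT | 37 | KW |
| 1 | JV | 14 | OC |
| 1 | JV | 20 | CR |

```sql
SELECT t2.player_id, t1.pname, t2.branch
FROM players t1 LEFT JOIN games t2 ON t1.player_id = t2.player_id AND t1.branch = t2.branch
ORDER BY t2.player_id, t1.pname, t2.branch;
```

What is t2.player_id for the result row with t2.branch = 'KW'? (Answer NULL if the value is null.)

LEFT JOIN keeps every row from `players`; unmatched rows get NULL for `games`'s columns.
Matching on t1.player_id = t2.player_id AND t1.branch = t2.branch. A NULL in a compared column never satisfies the condition.
- player_id=2, branch=KW: no t2 row matches, row kept with t2 columns NULL.
- player_id=1, branch=KW: no t2 row matches, row kept with t2 columns NULL.
- player_id=9, branch=KW: 1 matching t2 row(s), so 1 row(s) emitted.
- player_id=NULL, branch=CR: no t2 row matches, row kept with t2 columns NULL.
- player_id=9, branch=OC: no t2 row matches, row kept with t2 columns NULL.
- player_id=2, branch=KW: no t2 row matches, row kept with t2 columns NULL.
- player_id=2, branch=OC: no t2 row matches, row kept with t2 columns NULL.

9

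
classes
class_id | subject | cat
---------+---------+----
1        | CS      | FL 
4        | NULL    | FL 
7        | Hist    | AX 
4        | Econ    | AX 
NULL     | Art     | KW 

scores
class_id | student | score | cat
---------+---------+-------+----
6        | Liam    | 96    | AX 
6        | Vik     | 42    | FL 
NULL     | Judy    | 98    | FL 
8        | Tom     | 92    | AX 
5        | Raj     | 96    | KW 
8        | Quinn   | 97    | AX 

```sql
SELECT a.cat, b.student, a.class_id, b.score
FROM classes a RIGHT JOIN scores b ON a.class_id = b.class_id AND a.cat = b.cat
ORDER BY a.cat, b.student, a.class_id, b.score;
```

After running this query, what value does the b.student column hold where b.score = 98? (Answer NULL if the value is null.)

Judy

RIGHT JOIN keeps every row from `scores`; unmatched rows get NULL for `classes`'s columns.
Matching on a.class_id = b.class_id AND a.cat = b.cat. A NULL in a compared column never satisfies the condition.
Matched pairs: 0; unmatched b rows kept: 6.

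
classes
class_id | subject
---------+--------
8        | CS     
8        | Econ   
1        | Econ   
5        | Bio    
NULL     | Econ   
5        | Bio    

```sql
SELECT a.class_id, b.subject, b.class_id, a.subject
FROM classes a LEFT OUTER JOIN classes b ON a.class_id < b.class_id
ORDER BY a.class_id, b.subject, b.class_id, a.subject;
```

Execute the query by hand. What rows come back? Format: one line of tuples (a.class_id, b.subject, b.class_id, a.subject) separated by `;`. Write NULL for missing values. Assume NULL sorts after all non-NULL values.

(1, Bio, 5, Econ); (1, Bio, 5, Econ); (1, CS, 8, Econ); (1, Econ, 8, Econ); (5, CS, 8, Bio); (5, CS, 8, Bio); (5, Econ, 8, Bio); (5, Econ, 8, Bio); (8, NULL, NULL, CS); (8, NULL, NULL, Econ); (NULL, NULL, NULL, Econ)

LEFT JOIN keeps every row from `classes a`; unmatched rows get NULL for `classes b`'s columns.
Matching on a.class_id < b.class_id. A NULL in a compared column never satisfies the condition.
Matched pairs: 8; unmatched a rows kept: 3.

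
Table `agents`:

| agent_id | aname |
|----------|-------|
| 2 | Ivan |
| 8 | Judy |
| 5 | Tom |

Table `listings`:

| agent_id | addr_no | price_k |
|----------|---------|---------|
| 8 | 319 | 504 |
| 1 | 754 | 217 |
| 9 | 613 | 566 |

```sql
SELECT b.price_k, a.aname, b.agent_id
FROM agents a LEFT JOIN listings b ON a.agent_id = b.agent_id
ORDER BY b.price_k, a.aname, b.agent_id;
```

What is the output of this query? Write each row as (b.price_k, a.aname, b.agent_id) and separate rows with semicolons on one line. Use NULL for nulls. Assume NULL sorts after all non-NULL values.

LEFT JOIN keeps every row from `agents`; unmatched rows get NULL for `listings`'s columns.
Matching on a.agent_id = b.agent_id.
- a row (agent_id=2): no match → kept, b columns NULL.
- a row (agent_id=8): matches 1 b row(s) → 1 output row(s).
- a row (agent_id=5): no match → kept, b columns NULL.
After projecting and ordering:
b.price_k | a.aname | b.agent_id
504 | Judy | 8
NULL | Ivan | NULL
NULL | Tom | NULL

(504, Judy, 8); (NULL, Ivan, NULL); (NULL, Tom, NULL)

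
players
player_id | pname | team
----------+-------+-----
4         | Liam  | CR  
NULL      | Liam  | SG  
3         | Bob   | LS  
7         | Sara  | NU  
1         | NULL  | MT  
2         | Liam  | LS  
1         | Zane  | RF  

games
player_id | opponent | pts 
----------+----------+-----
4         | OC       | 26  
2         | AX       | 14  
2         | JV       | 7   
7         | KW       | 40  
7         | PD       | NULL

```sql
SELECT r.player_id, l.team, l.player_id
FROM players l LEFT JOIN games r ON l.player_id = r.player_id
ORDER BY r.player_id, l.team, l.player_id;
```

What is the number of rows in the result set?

9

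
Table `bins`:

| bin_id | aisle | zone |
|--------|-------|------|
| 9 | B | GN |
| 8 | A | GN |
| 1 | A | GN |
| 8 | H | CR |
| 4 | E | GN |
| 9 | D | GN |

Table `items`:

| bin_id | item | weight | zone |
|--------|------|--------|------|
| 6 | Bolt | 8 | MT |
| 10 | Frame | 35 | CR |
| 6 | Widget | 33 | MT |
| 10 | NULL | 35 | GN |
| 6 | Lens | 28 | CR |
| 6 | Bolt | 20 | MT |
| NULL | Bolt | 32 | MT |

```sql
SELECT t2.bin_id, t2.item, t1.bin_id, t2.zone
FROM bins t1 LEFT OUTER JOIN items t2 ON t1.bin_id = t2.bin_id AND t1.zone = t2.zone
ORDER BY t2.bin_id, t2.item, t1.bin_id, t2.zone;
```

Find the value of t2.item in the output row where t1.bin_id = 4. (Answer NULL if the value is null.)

NULL

LEFT JOIN keeps every row from `bins`; unmatched rows get NULL for `items`'s columns.
Matching on t1.bin_id = t2.bin_id AND t1.zone = t2.zone. A NULL in a compared column never satisfies the condition.
- t1 (bin_id=9, zone=GN) has no partner → padded with NULL.
- t1 (bin_id=8, zone=GN) has no partner → padded with NULL.
- t1 (bin_id=1, zone=GN) has no partner → padded with NULL.
- t1 (bin_id=8, zone=CR) has no partner → padded with NULL.
- t1 (bin_id=4, zone=GN) has no partner → padded with NULL.
- t1 (bin_id=9, zone=GN) has no partner → padded with NULL.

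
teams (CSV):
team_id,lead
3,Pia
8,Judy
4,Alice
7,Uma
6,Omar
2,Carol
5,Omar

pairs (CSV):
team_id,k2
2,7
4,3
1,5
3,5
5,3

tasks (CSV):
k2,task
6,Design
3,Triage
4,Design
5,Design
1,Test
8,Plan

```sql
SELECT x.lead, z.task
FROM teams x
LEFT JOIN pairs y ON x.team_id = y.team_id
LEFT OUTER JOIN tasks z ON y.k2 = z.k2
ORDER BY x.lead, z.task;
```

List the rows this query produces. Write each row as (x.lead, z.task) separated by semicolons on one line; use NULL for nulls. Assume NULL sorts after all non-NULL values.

(Alice, Triage); (Carol, NULL); (Judy, NULL); (Omar, Triage); (Omar, NULL); (Pia, Design); (Uma, NULL)

Joins associate left-to-right: teams LEFT JOIN pairs on team_id gives 7 intermediate row(s).
Then LEFT JOIN `tasks z` on k2: each of those 7 rows is kept; rows whose y.k2 has no match in z get NULL for z's columns.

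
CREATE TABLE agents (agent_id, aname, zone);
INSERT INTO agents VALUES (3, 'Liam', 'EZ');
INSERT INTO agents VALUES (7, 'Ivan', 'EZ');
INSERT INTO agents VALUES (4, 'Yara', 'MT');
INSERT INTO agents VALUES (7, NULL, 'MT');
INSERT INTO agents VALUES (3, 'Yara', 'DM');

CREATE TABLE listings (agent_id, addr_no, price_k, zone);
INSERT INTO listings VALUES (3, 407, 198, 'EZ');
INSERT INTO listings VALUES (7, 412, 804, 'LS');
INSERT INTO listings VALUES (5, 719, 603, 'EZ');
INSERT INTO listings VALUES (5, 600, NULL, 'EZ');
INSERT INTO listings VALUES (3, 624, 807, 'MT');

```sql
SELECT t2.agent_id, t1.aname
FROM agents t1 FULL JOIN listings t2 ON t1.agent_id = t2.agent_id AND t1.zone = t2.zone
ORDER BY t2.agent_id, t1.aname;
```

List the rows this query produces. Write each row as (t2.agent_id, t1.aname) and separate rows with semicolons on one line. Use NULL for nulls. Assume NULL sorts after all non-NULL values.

(3, Liam); (3, NULL); (5, NULL); (5, NULL); (7, NULL); (NULL, Ivan); (NULL, Yara); (NULL, Yara); (NULL, NULL)

FULL OUTER JOIN keeps every row from both sides; unmatched rows get NULL for the other side's columns.
Matching on t1.agent_id = t2.agent_id AND t1.zone = t2.zone.
Matched pairs: 1; unmatched t1 rows kept: 4; unmatched t2 rows kept: 4.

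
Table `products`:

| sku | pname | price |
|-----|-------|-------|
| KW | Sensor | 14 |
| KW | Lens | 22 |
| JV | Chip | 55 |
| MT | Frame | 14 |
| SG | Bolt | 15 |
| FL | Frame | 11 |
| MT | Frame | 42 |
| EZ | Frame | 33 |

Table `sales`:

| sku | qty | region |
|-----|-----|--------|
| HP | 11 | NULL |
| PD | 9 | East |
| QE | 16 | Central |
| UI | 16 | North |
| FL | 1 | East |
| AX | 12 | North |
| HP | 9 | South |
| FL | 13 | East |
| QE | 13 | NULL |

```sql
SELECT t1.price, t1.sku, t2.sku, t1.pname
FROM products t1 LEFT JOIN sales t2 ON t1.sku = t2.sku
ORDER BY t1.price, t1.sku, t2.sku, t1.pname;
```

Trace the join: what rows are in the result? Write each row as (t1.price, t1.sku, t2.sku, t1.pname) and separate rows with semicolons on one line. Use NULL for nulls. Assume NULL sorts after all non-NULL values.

LEFT JOIN keeps every row from `products`; unmatched rows get NULL for `sales`'s columns.
Matching on t1.sku = t2.sku.
- t1 (sku=KW) has no partner → padded with NULL.
- t1 (sku=KW) has no partner → padded with NULL.
- t1 (sku=JV) has no partner → padded with NULL.
- t1 (sku=MT) has no partner → padded with NULL.
- t1 (sku=SG) has no partner → padded with NULL.
- t1 (sku=FL) pairs with 2 row(s) of t2.
- t1 (sku=MT) has no partner → padded with NULL.
- t1 (sku=EZ) has no partner → padded with NULL.
After projecting and ordering:
t1.price | t1.sku | t2.sku | t1.pname
11 | FL | FL | Frame
11 | FL | FL | Frame
14 | KW | NULL | Sensor
14 | MT | NULL | Frame
15 | SG | NULL | Bolt
22 | KW | NULL | Lens
33 | EZ | NULL | Frame
42 | MT | NULL | Frame
55 | JV | NULL | Chip

(11, FL, FL, Frame); (11, FL, FL, Frame); (14, KW, NULL, Sensor); (14, MT, NULL, Frame); (15, SG, NULL, Bolt); (22, KW, NULL, Lens); (33, EZ, NULL, Frame); (42, MT, NULL, Frame); (55, JV, NULL, Chip)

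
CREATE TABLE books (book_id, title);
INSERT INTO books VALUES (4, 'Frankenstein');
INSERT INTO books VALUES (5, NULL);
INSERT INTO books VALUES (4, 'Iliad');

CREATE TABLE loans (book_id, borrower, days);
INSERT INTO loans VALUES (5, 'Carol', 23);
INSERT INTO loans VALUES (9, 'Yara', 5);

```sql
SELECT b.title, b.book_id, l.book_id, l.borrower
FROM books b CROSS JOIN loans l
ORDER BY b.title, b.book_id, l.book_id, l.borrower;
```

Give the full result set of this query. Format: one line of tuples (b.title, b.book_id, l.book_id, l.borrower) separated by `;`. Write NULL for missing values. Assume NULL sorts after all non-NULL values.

(Frankenstein, 4, 5, Carol); (Frankenstein, 4, 9, Yara); (Iliad, 4, 5, Carol); (Iliad, 4, 9, Yara); (NULL, 5, 5, Carol); (NULL, 5, 9, Yara)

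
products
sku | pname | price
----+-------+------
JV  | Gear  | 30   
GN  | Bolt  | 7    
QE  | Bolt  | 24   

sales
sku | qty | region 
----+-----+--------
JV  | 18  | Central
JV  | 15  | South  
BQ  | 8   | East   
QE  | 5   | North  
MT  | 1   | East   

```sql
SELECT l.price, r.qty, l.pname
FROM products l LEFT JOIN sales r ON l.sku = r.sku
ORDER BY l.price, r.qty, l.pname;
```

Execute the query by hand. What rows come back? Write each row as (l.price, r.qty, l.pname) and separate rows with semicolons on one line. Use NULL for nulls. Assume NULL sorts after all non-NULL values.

(7, NULL, Bolt); (24, 5, Bolt); (30, 15, Gear); (30, 18, Gear)

LEFT JOIN keeps every row from `products`; unmatched rows get NULL for `sales`'s columns.
Matching on l.sku = r.sku.
Matched pairs: 3; unmatched l rows kept: 1.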